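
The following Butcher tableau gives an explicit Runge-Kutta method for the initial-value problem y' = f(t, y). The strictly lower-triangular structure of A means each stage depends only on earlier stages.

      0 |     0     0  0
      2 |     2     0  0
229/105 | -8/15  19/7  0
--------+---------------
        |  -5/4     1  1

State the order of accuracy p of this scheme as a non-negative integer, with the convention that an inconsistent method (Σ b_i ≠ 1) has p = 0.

0

b = (-5/4, 1, 1)
c = (0, 2, 229/105)
Ac = (0, 0, 38/7)
Σ b_i: (-5/4)·1 + 1·1 + 1·1 = 3/4 ≠ 1 ⇒ order 0.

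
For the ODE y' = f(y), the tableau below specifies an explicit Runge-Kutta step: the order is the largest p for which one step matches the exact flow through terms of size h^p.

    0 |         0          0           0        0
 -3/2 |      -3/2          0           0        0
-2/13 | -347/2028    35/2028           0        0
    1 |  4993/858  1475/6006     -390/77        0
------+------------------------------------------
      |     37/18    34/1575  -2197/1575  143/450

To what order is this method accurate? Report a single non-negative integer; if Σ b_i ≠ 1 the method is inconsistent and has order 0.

b = (37/18, 34/1575, -2197/1575, 143/450)
c = (0, -3/2, -2/13, 1)
Ac = (0, 0, -35/1352, 235/572)
Σ b_i: 37/18·1 + 34/1575·1 + (-2197/1575)·1 + 143/450·1 = 1 ✓
b·c: 34/1575·(-3/2) + (-2197/1575)·(-2/13) + 143/450·1 = 1/2 ✓
b·c²: 34/1575·9/4 + (-2197/1575)·4/169 + 143/450·1 = 1/3 ✓
b·Ac: (-2197/1575)·(-35/1352) + 143/450·235/572 = 1/6 ✓
b·c³: 34/1575·(-27/8) + (-2197/1575)·(-8/2197) + 143/450·1 = 1/4 ✓
b·(c∘Ac): (-2197/1575)·35/8788 + 143/450·235/572 = 1/8 ✓
b·Ac²: (-2197/1575)·105/2704 + 143/450·45/104 = 1/12 ✓
b·A²c: 143/450·75/572 = 1/24 ✓; 4 stages ⇒ order 4.

4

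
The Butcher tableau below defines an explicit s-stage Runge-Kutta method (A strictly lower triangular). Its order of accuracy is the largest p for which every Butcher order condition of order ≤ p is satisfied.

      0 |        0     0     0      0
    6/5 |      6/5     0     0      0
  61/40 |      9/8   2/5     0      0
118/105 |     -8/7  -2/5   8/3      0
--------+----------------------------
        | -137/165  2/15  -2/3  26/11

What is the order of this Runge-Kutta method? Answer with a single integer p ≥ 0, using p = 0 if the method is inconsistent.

b = (-137/165, 2/15, -2/3, 26/11)
c = (0, 6/5, 61/40, 118/105)
Ac = (0, 0, 12/25, 269/75)
Σ b_i: (-137/165)·1 + 2/15·1 + (-2/3)·1 + 26/11·1 = 1 ✓
b·c: 2/15·6/5 + (-2/3)·61/40 + 26/11·118/105 = 13857/7700 ≠ 1/2 ⇒ order 1.

1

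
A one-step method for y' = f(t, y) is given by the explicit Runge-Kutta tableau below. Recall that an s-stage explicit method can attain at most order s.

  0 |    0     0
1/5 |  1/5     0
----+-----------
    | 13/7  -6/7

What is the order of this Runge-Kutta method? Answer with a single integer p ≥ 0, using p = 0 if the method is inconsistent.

1

b = (13/7, -6/7)
c = (0, 1/5)
Σ b_i: 13/7·1 + (-6/7)·1 = 1 ✓
b·c: (-6/7)·1/5 = -6/35 ≠ 1/2 ⇒ order 1.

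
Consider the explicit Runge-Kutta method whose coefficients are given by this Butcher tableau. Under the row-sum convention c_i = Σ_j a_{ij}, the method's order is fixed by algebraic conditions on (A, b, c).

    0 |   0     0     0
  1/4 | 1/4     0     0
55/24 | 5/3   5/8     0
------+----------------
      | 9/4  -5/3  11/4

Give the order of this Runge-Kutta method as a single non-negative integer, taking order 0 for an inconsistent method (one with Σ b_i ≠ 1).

0

b = (9/4, -5/3, 11/4)
c = (0, 1/4, 55/24)
Ac = (0, 0, 5/32)
Σ b_i: 9/4·1 + (-5/3)·1 + 11/4·1 = 10/3 ≠ 1 ⇒ order 0.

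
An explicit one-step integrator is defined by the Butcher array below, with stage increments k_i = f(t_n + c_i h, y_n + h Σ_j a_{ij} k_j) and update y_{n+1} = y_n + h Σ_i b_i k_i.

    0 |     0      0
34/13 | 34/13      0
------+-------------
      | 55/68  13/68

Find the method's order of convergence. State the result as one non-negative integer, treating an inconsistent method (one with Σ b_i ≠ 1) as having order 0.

b = (55/68, 13/68)
c = (0, 34/13)
Σ b_i: 55/68·1 + 13/68·1 = 1 ✓
b·c: 13/68·34/13 = 1/2 ✓; 2 stages ⇒ order 2.

2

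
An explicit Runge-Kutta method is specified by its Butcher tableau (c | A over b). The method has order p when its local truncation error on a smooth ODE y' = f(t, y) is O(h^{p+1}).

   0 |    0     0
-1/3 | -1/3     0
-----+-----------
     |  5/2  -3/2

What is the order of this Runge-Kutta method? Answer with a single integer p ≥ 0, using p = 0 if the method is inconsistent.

2

b = (5/2, -3/2)
c = (0, -1/3)
Σ b_i: 5/2·1 + (-3/2)·1 = 1 ✓
b·c: (-3/2)·(-1/3) = 1/2 ✓; 2 stages ⇒ order 2.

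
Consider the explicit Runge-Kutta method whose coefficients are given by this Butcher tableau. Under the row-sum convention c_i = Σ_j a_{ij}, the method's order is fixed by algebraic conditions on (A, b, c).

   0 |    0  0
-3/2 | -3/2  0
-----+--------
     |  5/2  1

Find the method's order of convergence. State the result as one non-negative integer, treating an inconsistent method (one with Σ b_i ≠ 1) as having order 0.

0

b = (5/2, 1)
c = (0, -3/2)
Σ b_i: 5/2·1 + 1·1 = 7/2 ≠ 1 ⇒ order 0.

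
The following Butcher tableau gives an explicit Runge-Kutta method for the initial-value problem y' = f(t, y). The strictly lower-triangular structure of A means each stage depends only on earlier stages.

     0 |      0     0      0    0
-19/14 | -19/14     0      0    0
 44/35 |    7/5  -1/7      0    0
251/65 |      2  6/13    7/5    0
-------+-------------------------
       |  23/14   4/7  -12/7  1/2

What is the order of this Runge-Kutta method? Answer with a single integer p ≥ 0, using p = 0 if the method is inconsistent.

b = (23/14, 4/7, -12/7, 1/2)
c = (0, -19/14, 44/35, 251/65)
Ac = (0, 0, 19/98, 2579/2275)
Σ b_i: 23/14·1 + 4/7·1 + (-12/7)·1 + 1/2·1 = 1 ✓
b·c: 4/7·(-19/14) + (-12/7)·44/35 + 1/2·251/65 = -6369/6370 ≠ 1/2 ⇒ order 1.

1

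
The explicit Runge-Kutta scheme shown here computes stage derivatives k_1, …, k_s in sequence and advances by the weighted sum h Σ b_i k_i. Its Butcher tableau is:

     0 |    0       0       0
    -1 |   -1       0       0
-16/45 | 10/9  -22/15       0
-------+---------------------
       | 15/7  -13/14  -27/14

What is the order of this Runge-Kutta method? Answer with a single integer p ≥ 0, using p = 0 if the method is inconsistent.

b = (15/7, -13/14, -27/14)
c = (0, -1, -16/45)
Ac = (0, 0, 22/15)
Σ b_i: 15/7·1 + (-13/14)·1 + (-27/14)·1 = -5/7 ≠ 1 ⇒ order 0.

0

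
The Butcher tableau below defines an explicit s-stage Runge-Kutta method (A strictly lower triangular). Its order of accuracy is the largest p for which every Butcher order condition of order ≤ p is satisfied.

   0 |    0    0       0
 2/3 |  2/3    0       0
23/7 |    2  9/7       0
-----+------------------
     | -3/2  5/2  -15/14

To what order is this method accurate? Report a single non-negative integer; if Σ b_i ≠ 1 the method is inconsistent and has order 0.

0

b = (-3/2, 5/2, -15/14)
c = (0, 2/3, 23/7)
Ac = (0, 0, 6/7)
Σ b_i: (-3/2)·1 + 5/2·1 + (-15/14)·1 = -1/14 ≠ 1 ⇒ order 0.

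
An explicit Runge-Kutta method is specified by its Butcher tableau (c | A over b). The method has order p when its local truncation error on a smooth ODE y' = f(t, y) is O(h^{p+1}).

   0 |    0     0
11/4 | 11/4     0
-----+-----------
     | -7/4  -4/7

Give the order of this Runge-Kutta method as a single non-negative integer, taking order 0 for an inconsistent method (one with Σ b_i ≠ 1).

b = (-7/4, -4/7)
c = (0, 11/4)
Σ b_i: (-7/4)·1 + (-4/7)·1 = -65/28 ≠ 1 ⇒ order 0.

0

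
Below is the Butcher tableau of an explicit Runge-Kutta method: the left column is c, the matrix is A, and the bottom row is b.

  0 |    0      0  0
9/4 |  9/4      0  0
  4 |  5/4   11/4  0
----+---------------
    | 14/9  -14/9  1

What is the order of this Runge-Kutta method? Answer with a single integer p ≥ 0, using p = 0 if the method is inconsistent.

2

b = (14/9, -14/9, 1)
c = (0, 9/4, 4)
Ac = (0, 0, 99/16)
Σ b_i: 14/9·1 + (-14/9)·1 + 1·1 = 1 ✓
b·c: (-14/9)·9/4 + 1·4 = 1/2 ✓
b·c²: (-14/9)·81/16 + 1·16 = 65/8 ≠ 1/3 ⇒ order 2.
b·Ac: 1·99/16 = 99/16 ≠ 1/6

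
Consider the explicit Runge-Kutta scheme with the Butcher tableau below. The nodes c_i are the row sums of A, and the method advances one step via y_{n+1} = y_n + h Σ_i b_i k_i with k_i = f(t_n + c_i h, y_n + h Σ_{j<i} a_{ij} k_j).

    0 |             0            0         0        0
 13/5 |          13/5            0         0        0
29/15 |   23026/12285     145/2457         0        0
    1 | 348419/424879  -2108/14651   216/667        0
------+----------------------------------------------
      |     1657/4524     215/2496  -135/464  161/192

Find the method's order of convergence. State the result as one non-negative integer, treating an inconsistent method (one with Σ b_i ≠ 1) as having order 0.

b = (1657/4524, 215/2496, -135/464, 161/192)
c = (0, 13/5, 29/15, 1)
Ac = (0, 0, 29/189, 284/1127)
Σ b_i: 1657/4524·1 + 215/2496·1 + (-135/464)·1 + 161/192·1 = 1 ✓
b·c: 215/2496·13/5 + (-135/464)·29/15 + 161/192·1 = 1/2 ✓
b·c²: 215/2496·169/25 + (-135/464)·841/225 + 161/192·1 = 1/3 ✓
b·Ac: (-135/464)·29/189 + 161/192·284/1127 = 1/6 ✓
b·c³: 215/2496·2197/125 + (-135/464)·24389/3375 + 161/192·1 = 1/4 ✓
b·(c∘Ac): (-135/464)·841/2835 + 161/192·284/1127 = 1/8 ✓
b·Ac²: (-135/464)·377/945 + 161/192·268/1127 = 1/12 ✓
b·A²c: 161/192·8/161 = 1/24 ✓; 4 stages ⇒ order 4.

4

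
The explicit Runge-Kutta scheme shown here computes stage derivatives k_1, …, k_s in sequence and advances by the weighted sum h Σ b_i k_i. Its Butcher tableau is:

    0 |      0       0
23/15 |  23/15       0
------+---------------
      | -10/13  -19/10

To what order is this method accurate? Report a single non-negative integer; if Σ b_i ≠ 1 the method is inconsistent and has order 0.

0

b = (-10/13, -19/10)
c = (0, 23/15)
Σ b_i: (-10/13)·1 + (-19/10)·1 = -347/130 ≠ 1 ⇒ order 0.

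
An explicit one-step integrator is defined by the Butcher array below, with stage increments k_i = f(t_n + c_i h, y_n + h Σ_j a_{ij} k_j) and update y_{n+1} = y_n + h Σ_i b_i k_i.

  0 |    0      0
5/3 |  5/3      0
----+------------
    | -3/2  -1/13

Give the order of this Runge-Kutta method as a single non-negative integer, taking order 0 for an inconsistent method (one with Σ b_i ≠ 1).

b = (-3/2, -1/13)
c = (0, 5/3)
Σ b_i: (-3/2)·1 + (-1/13)·1 = -41/26 ≠ 1 ⇒ order 0.

0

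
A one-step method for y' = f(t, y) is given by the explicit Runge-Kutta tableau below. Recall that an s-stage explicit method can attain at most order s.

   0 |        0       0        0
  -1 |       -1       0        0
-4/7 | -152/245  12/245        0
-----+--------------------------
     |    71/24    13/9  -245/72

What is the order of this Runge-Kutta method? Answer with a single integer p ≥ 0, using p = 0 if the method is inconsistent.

b = (71/24, 13/9, -245/72)
c = (0, -1, -4/7)
Ac = (0, 0, -12/245)
Σ b_i: 71/24·1 + 13/9·1 + (-245/72)·1 = 1 ✓
b·c: 13/9·(-1) + (-245/72)·(-4/7) = 1/2 ✓
b·c²: 13/9·1 + (-245/72)·16/49 = 1/3 ✓
b·Ac: (-245/72)·(-12/245) = 1/6 ✓; 3 stages ⇒ order 3.

3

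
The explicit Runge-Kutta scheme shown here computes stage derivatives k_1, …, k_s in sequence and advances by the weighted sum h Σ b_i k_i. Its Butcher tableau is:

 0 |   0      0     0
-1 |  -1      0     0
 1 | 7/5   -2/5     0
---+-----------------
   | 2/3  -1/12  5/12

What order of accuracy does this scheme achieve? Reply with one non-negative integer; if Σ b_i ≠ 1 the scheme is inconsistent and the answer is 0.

3

b = (2/3, -1/12, 5/12)
c = (0, -1, 1)
Ac = (0, 0, 2/5)
Σ b_i: 2/3·1 + (-1/12)·1 + 5/12·1 = 1 ✓
b·c: (-1/12)·(-1) + 5/12·1 = 1/2 ✓
b·c²: (-1/12)·1 + 5/12·1 = 1/3 ✓
b·Ac: 5/12·2/5 = 1/6 ✓; 3 stages ⇒ order 3.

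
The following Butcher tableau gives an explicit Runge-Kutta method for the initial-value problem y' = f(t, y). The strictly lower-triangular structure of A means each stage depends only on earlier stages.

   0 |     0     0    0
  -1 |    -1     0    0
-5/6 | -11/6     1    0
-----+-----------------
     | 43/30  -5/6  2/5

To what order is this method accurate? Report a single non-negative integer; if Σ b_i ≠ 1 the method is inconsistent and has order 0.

2

b = (43/30, -5/6, 2/5)
c = (0, -1, -5/6)
Ac = (0, 0, -1)
Σ b_i: 43/30·1 + (-5/6)·1 + 2/5·1 = 1 ✓
b·c: (-5/6)·(-1) + 2/5·(-5/6) = 1/2 ✓
b·c²: (-5/6)·1 + 2/5·25/36 = -5/9 ≠ 1/3 ⇒ order 2.
b·Ac: 2/5·(-1) = -2/5 ≠ 1/6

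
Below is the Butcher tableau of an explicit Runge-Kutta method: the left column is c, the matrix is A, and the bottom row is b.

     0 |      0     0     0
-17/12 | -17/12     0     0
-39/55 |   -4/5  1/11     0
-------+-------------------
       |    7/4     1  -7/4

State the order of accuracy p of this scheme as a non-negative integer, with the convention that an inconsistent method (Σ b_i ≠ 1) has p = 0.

1

b = (7/4, 1, -7/4)
c = (0, -17/12, -39/55)
Ac = (0, 0, -17/132)
Σ b_i: 7/4·1 + 1·1 + (-7/4)·1 = 1 ✓
b·c: 1·(-17/12) + (-7/4)·(-39/55) = -29/165 ≠ 1/2 ⇒ order 1.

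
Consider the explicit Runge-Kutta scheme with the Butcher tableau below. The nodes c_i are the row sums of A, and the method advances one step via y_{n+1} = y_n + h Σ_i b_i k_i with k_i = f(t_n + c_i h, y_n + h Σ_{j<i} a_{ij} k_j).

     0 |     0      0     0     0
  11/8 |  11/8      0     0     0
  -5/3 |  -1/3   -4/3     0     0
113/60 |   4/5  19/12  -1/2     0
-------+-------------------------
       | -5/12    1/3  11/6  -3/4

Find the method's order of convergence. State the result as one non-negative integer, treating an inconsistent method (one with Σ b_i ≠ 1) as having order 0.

1

b = (-5/12, 1/3, 11/6, -3/4)
c = (0, 11/8, -5/3, 113/60)
Ac = (0, 0, -11/6, 289/96)
Σ b_i: (-5/12)·1 + 1/3·1 + 11/6·1 + (-3/4)·1 = 1 ✓
b·c: 1/3·11/8 + 11/6·(-5/3) + (-3/4)·113/60 = -2887/720 ≠ 1/2 ⇒ order 1.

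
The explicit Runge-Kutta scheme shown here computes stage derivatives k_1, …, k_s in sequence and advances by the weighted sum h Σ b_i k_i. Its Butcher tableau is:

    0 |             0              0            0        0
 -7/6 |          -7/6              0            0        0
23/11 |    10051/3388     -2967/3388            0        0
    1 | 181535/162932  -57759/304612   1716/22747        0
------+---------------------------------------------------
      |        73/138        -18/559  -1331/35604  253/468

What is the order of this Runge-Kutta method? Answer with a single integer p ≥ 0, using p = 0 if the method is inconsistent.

b = (73/138, -18/559, -1331/35604, 253/468)
c = (0, -7/6, 23/11, 1)
Ac = (0, 0, 989/968, 767/2024)
Σ b_i: 73/138·1 + (-18/559)·1 + (-1331/35604)·1 + 253/468·1 = 1 ✓
b·c: (-18/559)·(-7/6) + (-1331/35604)·23/11 + 253/468·1 = 1/2 ✓
b·c²: (-18/559)·49/36 + (-1331/35604)·529/121 + 253/468·1 = 1/3 ✓
b·Ac: (-1331/35604)·989/968 + 253/468·767/2024 = 1/6 ✓
b·c³: (-18/559)·(-343/216) + (-1331/35604)·12167/1331 + 253/468·1 = 1/4 ✓
b·(c∘Ac): (-1331/35604)·22747/10648 + 253/468·767/2024 = 1/8 ✓
b·Ac²: (-1331/35604)·(-6923/5808) + 253/468·871/12144 = 1/12 ✓
b·A²c: 253/468·39/506 = 1/24 ✓; 4 stages ⇒ order 4.

4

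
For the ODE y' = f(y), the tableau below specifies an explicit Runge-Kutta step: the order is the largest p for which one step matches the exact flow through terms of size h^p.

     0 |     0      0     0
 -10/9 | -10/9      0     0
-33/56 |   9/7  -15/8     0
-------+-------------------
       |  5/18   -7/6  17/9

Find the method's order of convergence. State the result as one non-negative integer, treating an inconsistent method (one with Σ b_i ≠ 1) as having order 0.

b = (5/18, -7/6, 17/9)
c = (0, -10/9, -33/56)
Ac = (0, 0, 25/12)
Σ b_i: 5/18·1 + (-7/6)·1 + 17/9·1 = 1 ✓
b·c: (-7/6)·(-10/9) + 17/9·(-33/56) = 277/1512 ≠ 1/2 ⇒ order 1.

1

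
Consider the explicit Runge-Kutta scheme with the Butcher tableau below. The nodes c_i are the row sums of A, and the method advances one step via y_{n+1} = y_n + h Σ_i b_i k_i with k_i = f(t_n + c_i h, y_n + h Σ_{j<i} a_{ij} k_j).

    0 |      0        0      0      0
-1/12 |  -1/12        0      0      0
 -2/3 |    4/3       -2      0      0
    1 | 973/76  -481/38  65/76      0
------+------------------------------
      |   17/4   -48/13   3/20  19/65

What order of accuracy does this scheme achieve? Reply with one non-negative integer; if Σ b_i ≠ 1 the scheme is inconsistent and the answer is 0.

4

b = (17/4, -48/13, 3/20, 19/65)
c = (0, -1/12, -2/3, 1)
Ac = (0, 0, 1/6, 221/456)
Σ b_i: 17/4·1 + (-48/13)·1 + 3/20·1 + 19/65·1 = 1 ✓
b·c: (-48/13)·(-1/12) + 3/20·(-2/3) + 19/65·1 = 1/2 ✓
b·c²: (-48/13)·1/144 + 3/20·4/9 + 19/65·1 = 1/3 ✓
b·Ac: 3/20·1/6 + 19/65·221/456 = 1/6 ✓
b·c³: (-48/13)·(-1/1728) + 3/20·(-8/27) + 19/65·1 = 1/4 ✓
b·(c∘Ac): 3/20·(-1/9) + 19/65·221/456 = 1/8 ✓
b·Ac²: 3/20·(-1/72) + 19/65·533/1824 = 1/12 ✓
b·A²c: 19/65·65/456 = 1/24 ✓; 4 stages ⇒ order 4.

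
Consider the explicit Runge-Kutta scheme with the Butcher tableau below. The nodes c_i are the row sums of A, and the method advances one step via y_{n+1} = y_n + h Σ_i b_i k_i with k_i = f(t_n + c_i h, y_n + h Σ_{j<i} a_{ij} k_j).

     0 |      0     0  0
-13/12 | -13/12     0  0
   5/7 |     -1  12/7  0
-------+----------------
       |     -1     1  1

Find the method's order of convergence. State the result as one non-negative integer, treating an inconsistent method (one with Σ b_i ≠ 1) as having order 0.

1

b = (-1, 1, 1)
c = (0, -13/12, 5/7)
Ac = (0, 0, -13/7)
Σ b_i: (-1)·1 + 1·1 + 1·1 = 1 ✓
b·c: 1·(-13/12) + 1·5/7 = -31/84 ≠ 1/2 ⇒ order 1.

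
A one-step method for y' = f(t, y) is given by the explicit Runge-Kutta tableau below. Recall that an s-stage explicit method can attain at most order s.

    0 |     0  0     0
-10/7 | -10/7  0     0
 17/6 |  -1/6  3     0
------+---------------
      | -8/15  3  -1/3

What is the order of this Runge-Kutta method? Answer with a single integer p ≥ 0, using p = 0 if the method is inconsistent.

0

b = (-8/15, 3, -1/3)
c = (0, -10/7, 17/6)
Ac = (0, 0, -30/7)
Σ b_i: (-8/15)·1 + 3·1 + (-1/3)·1 = 32/15 ≠ 1 ⇒ order 0.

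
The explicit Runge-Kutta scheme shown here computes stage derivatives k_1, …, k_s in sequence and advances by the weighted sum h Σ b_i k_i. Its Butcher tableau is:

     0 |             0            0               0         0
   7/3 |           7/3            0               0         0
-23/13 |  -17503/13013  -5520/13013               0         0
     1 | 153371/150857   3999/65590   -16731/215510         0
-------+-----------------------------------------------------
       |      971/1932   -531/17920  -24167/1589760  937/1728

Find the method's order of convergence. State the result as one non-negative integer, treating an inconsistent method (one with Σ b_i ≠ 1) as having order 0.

4

b = (971/1932, -531/17920, -24167/1589760, 937/1728)
c = (0, 7/3, -23/13, 1)
Ac = (0, 0, -1840/1859, 262/937)
Σ b_i: 971/1932·1 + (-531/17920)·1 + (-24167/1589760)·1 + 937/1728·1 = 1 ✓
b·c: (-531/17920)·7/3 + (-24167/1589760)·(-23/13) + 937/1728·1 = 1/2 ✓
b·c²: (-531/17920)·49/9 + (-24167/1589760)·529/169 + 937/1728·1 = 1/3 ✓
b·Ac: (-24167/1589760)·(-1840/1859) + 937/1728·262/937 = 1/6 ✓
b·c³: (-531/17920)·343/27 + (-24167/1589760)·(-12167/2197) + 937/1728·1 = 1/4 ✓
b·(c∘Ac): (-24167/1589760)·42320/24167 + 937/1728·262/937 = 1/8 ✓
b·Ac²: (-24167/1589760)·(-12880/5577) + 937/1728·250/2811 = 1/12 ✓
b·A²c: 937/1728·72/937 = 1/24 ✓; 4 stages ⇒ order 4.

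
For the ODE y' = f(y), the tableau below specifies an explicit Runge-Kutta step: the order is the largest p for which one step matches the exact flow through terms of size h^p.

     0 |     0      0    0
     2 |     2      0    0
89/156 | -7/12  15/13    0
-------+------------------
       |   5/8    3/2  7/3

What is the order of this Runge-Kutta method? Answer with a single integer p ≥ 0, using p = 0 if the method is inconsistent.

0

b = (5/8, 3/2, 7/3)
c = (0, 2, 89/156)
Ac = (0, 0, 30/13)
Σ b_i: 5/8·1 + 3/2·1 + 7/3·1 = 107/24 ≠ 1 ⇒ order 0.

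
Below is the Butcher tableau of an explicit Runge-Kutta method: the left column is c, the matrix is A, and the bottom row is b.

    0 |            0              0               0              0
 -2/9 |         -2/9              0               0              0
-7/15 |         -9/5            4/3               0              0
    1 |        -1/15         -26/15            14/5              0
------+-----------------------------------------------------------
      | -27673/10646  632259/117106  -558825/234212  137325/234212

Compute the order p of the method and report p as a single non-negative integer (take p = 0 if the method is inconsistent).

b = (-27673/10646, 632259/117106, -558825/234212, 137325/234212)
c = (0, -2/9, -7/15, 1)
Ac = (0, 0, -8/27, -622/675)
Σ b_i: (-27673/10646)·1 + 632259/117106·1 + (-558825/234212)·1 + 137325/234212·1 = 1 ✓
b·c: 632259/117106·(-2/9) + (-558825/234212)·(-7/15) + 137325/234212·1 = 1/2 ✓
b·c²: 632259/117106·4/81 + (-558825/234212)·49/225 + 137325/234212·1 = 1/3 ✓
b·Ac: (-558825/234212)·(-8/27) + 137325/234212·(-622/675) = 1/6 ✓
b·c³: 632259/117106·(-8/729) + (-558825/234212)·(-343/3375) + 137325/234212·1 = 1106027/1437210 ≠ 1/4 ⇒ order 3.
b·(c∘Ac): (-558825/234212)·56/405 + 137325/234212·(-622/675) = -250133/287442 ≠ 1/8
b·Ac²: (-558825/234212)·16/243 + 137325/234212·15922/30375 = 215927/1437210 ≠ 1/12
b·A²c: 137325/234212·(-112/135) = -256340/526977 ≠ 1/24

3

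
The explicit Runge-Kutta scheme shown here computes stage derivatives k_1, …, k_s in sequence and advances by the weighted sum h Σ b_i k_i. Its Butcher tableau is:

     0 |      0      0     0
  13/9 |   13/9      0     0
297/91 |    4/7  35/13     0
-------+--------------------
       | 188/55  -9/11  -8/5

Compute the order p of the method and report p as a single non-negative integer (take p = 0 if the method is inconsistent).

1

b = (188/55, -9/11, -8/5)
c = (0, 13/9, 297/91)
Ac = (0, 0, 35/9)
Σ b_i: 188/55·1 + (-9/11)·1 + (-8/5)·1 = 1 ✓
b·c: (-9/11)·13/9 + (-8/5)·297/91 = -32051/5005 ≠ 1/2 ⇒ order 1.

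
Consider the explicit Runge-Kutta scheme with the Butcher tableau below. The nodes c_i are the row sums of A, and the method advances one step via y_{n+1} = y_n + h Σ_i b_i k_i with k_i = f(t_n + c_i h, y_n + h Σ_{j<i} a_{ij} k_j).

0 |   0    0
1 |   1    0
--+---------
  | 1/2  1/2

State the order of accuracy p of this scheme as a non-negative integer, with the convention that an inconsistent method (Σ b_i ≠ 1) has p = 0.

2

b = (1/2, 1/2)
c = (0, 1)
Σ b_i: 1/2·1 + 1/2·1 = 1 ✓
b·c: 1/2·1 = 1/2 ✓; 2 stages ⇒ order 2.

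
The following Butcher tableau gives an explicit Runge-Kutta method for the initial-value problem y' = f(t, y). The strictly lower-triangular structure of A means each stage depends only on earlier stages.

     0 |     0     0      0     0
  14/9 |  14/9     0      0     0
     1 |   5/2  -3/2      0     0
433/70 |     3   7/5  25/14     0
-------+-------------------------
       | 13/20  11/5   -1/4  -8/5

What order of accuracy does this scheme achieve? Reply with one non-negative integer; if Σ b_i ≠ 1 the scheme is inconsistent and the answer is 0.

1

b = (13/20, 11/5, -1/4, -8/5)
c = (0, 14/9, 1, 433/70)
Ac = (0, 0, -7/3, 2497/630)
Σ b_i: 13/20·1 + 11/5·1 + (-1/4)·1 + (-8/5)·1 = 1 ✓
b·c: 11/5·14/9 + (-1/4)·1 + (-8/5)·433/70 = -42367/6300 ≠ 1/2 ⇒ order 1.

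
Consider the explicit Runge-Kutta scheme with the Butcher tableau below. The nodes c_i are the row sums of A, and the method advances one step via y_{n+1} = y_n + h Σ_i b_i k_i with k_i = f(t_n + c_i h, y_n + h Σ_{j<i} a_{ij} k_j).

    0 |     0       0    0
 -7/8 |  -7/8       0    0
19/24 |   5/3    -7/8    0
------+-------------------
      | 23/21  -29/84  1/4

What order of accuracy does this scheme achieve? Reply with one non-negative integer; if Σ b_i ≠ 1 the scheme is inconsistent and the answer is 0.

b = (23/21, -29/84, 1/4)
c = (0, -7/8, 19/24)
Ac = (0, 0, 49/64)
Σ b_i: 23/21·1 + (-29/84)·1 + 1/4·1 = 1 ✓
b·c: (-29/84)·(-7/8) + 1/4·19/24 = 1/2 ✓
b·c²: (-29/84)·49/64 + 1/4·361/576 = -31/288 ≠ 1/3 ⇒ order 2.
b·Ac: 1/4·49/64 = 49/256 ≠ 1/6

2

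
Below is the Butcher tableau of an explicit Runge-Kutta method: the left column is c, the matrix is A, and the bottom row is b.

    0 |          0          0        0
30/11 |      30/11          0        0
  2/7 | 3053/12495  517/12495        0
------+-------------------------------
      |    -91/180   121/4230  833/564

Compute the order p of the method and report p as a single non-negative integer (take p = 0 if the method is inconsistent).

3

b = (-91/180, 121/4230, 833/564)
c = (0, 30/11, 2/7)
Ac = (0, 0, 94/833)
Σ b_i: (-91/180)·1 + 121/4230·1 + 833/564·1 = 1 ✓
b·c: 121/4230·30/11 + 833/564·2/7 = 1/2 ✓
b·c²: 121/4230·900/121 + 833/564·4/49 = 1/3 ✓
b·Ac: 833/564·94/833 = 1/6 ✓; 3 stages ⇒ order 3.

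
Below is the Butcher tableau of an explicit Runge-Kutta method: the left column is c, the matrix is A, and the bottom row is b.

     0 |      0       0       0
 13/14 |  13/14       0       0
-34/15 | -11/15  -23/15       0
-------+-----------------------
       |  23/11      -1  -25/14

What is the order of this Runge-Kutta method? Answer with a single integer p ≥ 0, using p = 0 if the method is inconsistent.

0

b = (23/11, -1, -25/14)
c = (0, 13/14, -34/15)
Ac = (0, 0, -299/210)
Σ b_i: 23/11·1 + (-1)·1 + (-25/14)·1 = -107/154 ≠ 1 ⇒ order 0.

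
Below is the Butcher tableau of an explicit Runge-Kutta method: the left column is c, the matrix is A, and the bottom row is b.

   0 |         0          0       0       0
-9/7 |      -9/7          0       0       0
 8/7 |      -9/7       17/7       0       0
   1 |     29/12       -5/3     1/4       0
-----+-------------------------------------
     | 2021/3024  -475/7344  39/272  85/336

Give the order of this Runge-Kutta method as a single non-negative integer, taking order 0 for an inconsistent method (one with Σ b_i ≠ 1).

b = (2021/3024, -475/7344, 39/272, 85/336)
c = (0, -9/7, 8/7, 1)
Ac = (0, 0, -153/49, 17/7)
Σ b_i: 2021/3024·1 + (-475/7344)·1 + 39/272·1 + 85/336·1 = 1 ✓
b·c: (-475/7344)·(-9/7) + 39/272·8/7 + 85/336·1 = 1/2 ✓
b·c²: (-475/7344)·81/49 + 39/272·64/49 + 85/336·1 = 1/3 ✓
b·Ac: 39/272·(-153/49) + 85/336·17/7 = 1/6 ✓
b·c³: (-475/7344)·(-729/343) + 39/272·512/343 + 85/336·1 = 622/1029 ≠ 1/4 ⇒ order 3.
b·(c∘Ac): 39/272·(-1224/343) + 85/336·17/7 = 1691/16464 ≠ 1/8
b·Ac²: 39/272·1377/343 + 85/336·(-17/7) = -319/8232 ≠ 1/12
b·A²c: 85/336·(-153/196) = -4335/21952 ≠ 1/24

3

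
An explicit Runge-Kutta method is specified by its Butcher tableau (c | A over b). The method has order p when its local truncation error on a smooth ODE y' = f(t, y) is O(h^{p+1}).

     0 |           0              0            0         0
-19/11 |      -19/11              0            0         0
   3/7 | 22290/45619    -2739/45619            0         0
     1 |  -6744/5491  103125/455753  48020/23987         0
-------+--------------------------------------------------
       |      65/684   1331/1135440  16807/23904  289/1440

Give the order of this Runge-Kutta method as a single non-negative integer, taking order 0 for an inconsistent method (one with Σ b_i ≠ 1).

4

b = (65/684, 1331/1135440, 16807/23904, 289/1440)
c = (0, -19/11, 3/7, 1)
Ac = (0, 0, 249/2401, 135/289)
Σ b_i: 65/684·1 + 1331/1135440·1 + 16807/23904·1 + 289/1440·1 = 1 ✓
b·c: 1331/1135440·(-19/11) + 16807/23904·3/7 + 289/1440·1 = 1/2 ✓
b·c²: 1331/1135440·361/121 + 16807/23904·9/49 + 289/1440·1 = 1/3 ✓
b·Ac: 16807/23904·249/2401 + 289/1440·135/289 = 1/6 ✓
b·c³: 1331/1135440·(-6859/1331) + 16807/23904·27/343 + 289/1440·1 = 1/4 ✓
b·(c∘Ac): 16807/23904·747/16807 + 289/1440·135/289 = 1/8 ✓
b·Ac²: 16807/23904·(-4731/26411) + 289/1440·195/187 = 1/12 ✓
b·A²c: 289/1440·60/289 = 1/24 ✓; 4 stages ⇒ order 4.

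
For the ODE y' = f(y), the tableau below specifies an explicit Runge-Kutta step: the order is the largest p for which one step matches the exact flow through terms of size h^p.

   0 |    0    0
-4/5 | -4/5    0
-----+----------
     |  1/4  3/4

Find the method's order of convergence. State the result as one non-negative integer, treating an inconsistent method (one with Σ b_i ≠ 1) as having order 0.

b = (1/4, 3/4)
c = (0, -4/5)
Σ b_i: 1/4·1 + 3/4·1 = 1 ✓
b·c: 3/4·(-4/5) = -3/5 ≠ 1/2 ⇒ order 1.

1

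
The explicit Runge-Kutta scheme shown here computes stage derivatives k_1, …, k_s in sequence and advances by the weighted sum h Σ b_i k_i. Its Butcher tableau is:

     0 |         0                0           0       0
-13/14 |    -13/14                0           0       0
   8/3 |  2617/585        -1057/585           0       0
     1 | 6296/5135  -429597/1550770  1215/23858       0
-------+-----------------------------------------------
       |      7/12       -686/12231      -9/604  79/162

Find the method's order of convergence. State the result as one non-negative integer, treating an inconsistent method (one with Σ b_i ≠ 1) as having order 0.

4

b = (7/12, -686/12231, -9/604, 79/162)
c = (0, -13/14, 8/3, 1)
Ac = (0, 0, 151/90, 621/1580)
Σ b_i: 7/12·1 + (-686/12231)·1 + (-9/604)·1 + 79/162·1 = 1 ✓
b·c: (-686/12231)·(-13/14) + (-9/604)·8/3 + 79/162·1 = 1/2 ✓
b·c²: (-686/12231)·169/196 + (-9/604)·64/9 + 79/162·1 = 1/3 ✓
b·Ac: (-9/604)·151/90 + 79/162·621/1580 = 1/6 ✓
b·c³: (-686/12231)·(-2197/2744) + (-9/604)·512/27 + 79/162·1 = 1/4 ✓
b·(c∘Ac): (-9/604)·604/135 + 79/162·621/1580 = 1/8 ✓
b·Ac²: (-9/604)·(-1963/1260) + 79/162·2727/22120 = 1/12 ✓
b·A²c: 79/162·27/316 = 1/24 ✓; 4 stages ⇒ order 4.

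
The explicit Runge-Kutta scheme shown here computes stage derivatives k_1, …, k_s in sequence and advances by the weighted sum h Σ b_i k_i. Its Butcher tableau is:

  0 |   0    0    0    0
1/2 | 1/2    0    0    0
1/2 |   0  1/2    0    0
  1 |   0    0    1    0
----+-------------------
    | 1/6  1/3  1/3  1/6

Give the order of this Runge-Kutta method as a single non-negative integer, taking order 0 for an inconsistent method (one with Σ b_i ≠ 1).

4

b = (1/6, 1/3, 1/3, 1/6)
c = (0, 1/2, 1/2, 1)
Ac = (0, 0, 1/4, 1/2)
Σ b_i: 1/6·1 + 1/3·1 + 1/3·1 + 1/6·1 = 1 ✓
b·c: 1/3·1/2 + 1/3·1/2 + 1/6·1 = 1/2 ✓
b·c²: 1/3·1/4 + 1/3·1/4 + 1/6·1 = 1/3 ✓
b·Ac: 1/3·1/4 + 1/6·1/2 = 1/6 ✓
b·c³: 1/3·1/8 + 1/3·1/8 + 1/6·1 = 1/4 ✓
b·(c∘Ac): 1/3·1/8 + 1/6·1/2 = 1/8 ✓
b·Ac²: 1/3·1/8 + 1/6·1/4 = 1/12 ✓
b·A²c: 1/6·1/4 = 1/24 ✓; 4 stages ⇒ order 4.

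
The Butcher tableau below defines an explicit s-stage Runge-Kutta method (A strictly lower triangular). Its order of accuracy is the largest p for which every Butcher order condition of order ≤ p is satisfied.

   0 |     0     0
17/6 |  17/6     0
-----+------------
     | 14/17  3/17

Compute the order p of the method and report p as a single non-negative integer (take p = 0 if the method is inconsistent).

2

b = (14/17, 3/17)
c = (0, 17/6)
Σ b_i: 14/17·1 + 3/17·1 = 1 ✓
b·c: 3/17·17/6 = 1/2 ✓; 2 stages ⇒ order 2.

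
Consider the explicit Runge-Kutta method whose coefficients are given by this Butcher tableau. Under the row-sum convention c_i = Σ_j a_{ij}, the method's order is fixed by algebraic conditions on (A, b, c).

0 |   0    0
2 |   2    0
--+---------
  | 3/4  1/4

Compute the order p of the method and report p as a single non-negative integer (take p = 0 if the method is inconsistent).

b = (3/4, 1/4)
c = (0, 2)
Σ b_i: 3/4·1 + 1/4·1 = 1 ✓
b·c: 1/4·2 = 1/2 ✓; 2 stages ⇒ order 2.

2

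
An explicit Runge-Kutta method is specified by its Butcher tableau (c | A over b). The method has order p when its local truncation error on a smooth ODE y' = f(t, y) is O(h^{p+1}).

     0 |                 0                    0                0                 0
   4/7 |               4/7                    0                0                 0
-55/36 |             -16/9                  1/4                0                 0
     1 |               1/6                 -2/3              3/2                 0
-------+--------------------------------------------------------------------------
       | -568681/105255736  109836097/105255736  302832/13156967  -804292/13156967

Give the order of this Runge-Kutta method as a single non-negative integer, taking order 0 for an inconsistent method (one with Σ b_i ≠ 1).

b = (-568681/105255736, 109836097/105255736, 302832/13156967, -804292/13156967)
c = (0, 4/7, -55/36, 1)
Ac = (0, 0, 1/7, -449/168)
Σ b_i: (-568681/105255736)·1 + 109836097/105255736·1 + 302832/13156967·1 + (-804292/13156967)·1 = 1 ✓
b·c: 109836097/105255736·4/7 + 302832/13156967·(-55/36) + (-804292/13156967)·1 = 1/2 ✓
b·c²: 109836097/105255736·16/49 + 302832/13156967·3025/1296 + (-804292/13156967)·1 = 1/3 ✓
b·Ac: 302832/13156967·1/7 + (-804292/13156967)·(-449/168) = 1/6 ✓
b·c³: 109836097/105255736·64/343 + 302832/13156967·(-166375/46656) + (-804292/13156967)·1 = 512254915/9946667052 ≠ 1/4 ⇒ order 3.
b·(c∘Ac): 302832/13156967·(-55/252) + (-804292/13156967)·(-449/168) = 12500831/78941802 ≠ 1/8
b·Ac²: 302832/13156967·4/49 + (-804292/13156967)·139009/42336 = -3955615687/19893334104 ≠ 1/12
b·A²c: (-804292/13156967)·3/14 = -1206438/92098769 ≠ 1/24

3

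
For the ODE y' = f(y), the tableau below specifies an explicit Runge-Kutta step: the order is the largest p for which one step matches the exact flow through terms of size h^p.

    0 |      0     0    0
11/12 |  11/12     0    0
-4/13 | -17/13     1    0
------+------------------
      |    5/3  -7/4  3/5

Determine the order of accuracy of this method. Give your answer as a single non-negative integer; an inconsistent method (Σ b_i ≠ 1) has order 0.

b = (5/3, -7/4, 3/5)
c = (0, 11/12, -4/13)
Ac = (0, 0, 11/12)
Σ b_i: 5/3·1 + (-7/4)·1 + 3/5·1 = 31/60 ≠ 1 ⇒ order 0.

0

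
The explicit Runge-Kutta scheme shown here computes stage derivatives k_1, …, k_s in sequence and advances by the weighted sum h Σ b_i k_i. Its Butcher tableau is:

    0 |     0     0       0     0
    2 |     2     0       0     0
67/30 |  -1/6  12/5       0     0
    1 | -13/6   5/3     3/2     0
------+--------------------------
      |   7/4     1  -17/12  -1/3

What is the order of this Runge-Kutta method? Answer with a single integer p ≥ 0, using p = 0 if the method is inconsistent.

b = (7/4, 1, -17/12, -1/3)
c = (0, 2, 67/30, 1)
Ac = (0, 0, 24/5, 401/60)
Σ b_i: 7/4·1 + 1·1 + (-17/12)·1 + (-1/3)·1 = 1 ✓
b·c: 1·2 + (-17/12)·67/30 + (-1/3)·1 = -539/360 ≠ 1/2 ⇒ order 1.

1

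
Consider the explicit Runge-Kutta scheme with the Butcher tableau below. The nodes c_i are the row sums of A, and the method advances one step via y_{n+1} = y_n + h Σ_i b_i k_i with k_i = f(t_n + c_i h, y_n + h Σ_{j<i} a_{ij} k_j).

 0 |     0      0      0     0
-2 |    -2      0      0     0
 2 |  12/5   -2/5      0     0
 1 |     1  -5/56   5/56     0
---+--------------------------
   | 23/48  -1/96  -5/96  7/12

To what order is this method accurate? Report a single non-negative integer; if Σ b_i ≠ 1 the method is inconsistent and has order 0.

4

b = (23/48, -1/96, -5/96, 7/12)
c = (0, -2, 2, 1)
Ac = (0, 0, 4/5, 5/14)
Σ b_i: 23/48·1 + (-1/96)·1 + (-5/96)·1 + 7/12·1 = 1 ✓
b·c: (-1/96)·(-2) + (-5/96)·2 + 7/12·1 = 1/2 ✓
b·c²: (-1/96)·4 + (-5/96)·4 + 7/12·1 = 1/3 ✓
b·Ac: (-5/96)·4/5 + 7/12·5/14 = 1/6 ✓
b·c³: (-1/96)·(-8) + (-5/96)·8 + 7/12·1 = 1/4 ✓
b·(c∘Ac): (-5/96)·8/5 + 7/12·5/14 = 1/8 ✓
b·Ac²: (-5/96)·(-8/5) = 1/12 ✓
b·A²c: 7/12·1/14 = 1/24 ✓; 4 stages ⇒ order 4.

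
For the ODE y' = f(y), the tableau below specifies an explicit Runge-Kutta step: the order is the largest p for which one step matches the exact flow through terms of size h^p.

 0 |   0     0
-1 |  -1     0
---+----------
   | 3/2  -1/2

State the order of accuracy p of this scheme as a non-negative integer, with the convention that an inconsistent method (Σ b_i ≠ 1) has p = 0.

b = (3/2, -1/2)
c = (0, -1)
Σ b_i: 3/2·1 + (-1/2)·1 = 1 ✓
b·c: (-1/2)·(-1) = 1/2 ✓; 2 stages ⇒ order 2.

2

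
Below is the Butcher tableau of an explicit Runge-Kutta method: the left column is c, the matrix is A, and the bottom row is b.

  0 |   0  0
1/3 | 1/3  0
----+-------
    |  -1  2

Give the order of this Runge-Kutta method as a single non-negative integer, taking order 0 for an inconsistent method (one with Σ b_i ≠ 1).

b = (-1, 2)
c = (0, 1/3)
Σ b_i: (-1)·1 + 2·1 = 1 ✓
b·c: 2·1/3 = 2/3 ≠ 1/2 ⇒ order 1.

1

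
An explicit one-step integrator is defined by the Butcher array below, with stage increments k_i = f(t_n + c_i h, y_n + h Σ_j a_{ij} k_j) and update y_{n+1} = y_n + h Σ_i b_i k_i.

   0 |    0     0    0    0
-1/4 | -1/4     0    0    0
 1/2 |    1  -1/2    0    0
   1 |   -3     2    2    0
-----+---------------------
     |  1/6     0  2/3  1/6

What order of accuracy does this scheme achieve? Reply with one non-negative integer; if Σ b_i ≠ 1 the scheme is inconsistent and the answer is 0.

b = (1/6, 0, 2/3, 1/6)
c = (0, -1/4, 1/2, 1)
Ac = (0, 0, 1/8, 1/2)
Σ b_i: 1/6·1 + 2/3·1 + 1/6·1 = 1 ✓
b·c: 2/3·1/2 + 1/6·1 = 1/2 ✓
b·c²: 2/3·1/4 + 1/6·1 = 1/3 ✓
b·Ac: 2/3·1/8 + 1/6·1/2 = 1/6 ✓
b·c³: 2/3·1/8 + 1/6·1 = 1/4 ✓
b·(c∘Ac): 2/3·1/16 + 1/6·1/2 = 1/8 ✓
b·Ac²: 2/3·(-1/32) + 1/6·5/8 = 1/12 ✓
b·A²c: 1/6·1/4 = 1/24 ✓; 4 stages ⇒ order 4.

4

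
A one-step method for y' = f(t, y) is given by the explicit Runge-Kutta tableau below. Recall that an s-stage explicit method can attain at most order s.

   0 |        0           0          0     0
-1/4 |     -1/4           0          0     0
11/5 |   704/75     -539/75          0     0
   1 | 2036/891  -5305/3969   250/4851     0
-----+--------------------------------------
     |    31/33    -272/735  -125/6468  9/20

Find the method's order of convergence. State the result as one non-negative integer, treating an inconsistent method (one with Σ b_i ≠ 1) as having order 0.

b = (31/33, -272/735, -125/6468, 9/20)
c = (0, -1/4, 11/5, 1)
Ac = (0, 0, 539/300, 145/324)
Σ b_i: 31/33·1 + (-272/735)·1 + (-125/6468)·1 + 9/20·1 = 1 ✓
b·c: (-272/735)·(-1/4) + (-125/6468)·11/5 + 9/20·1 = 1/2 ✓
b·c²: (-272/735)·1/16 + (-125/6468)·121/25 + 9/20·1 = 1/3 ✓
b·Ac: (-125/6468)·539/300 + 9/20·145/324 = 1/6 ✓
b·c³: (-272/735)·(-1/64) + (-125/6468)·1331/125 + 9/20·1 = 1/4 ✓
b·(c∘Ac): (-125/6468)·5929/1500 + 9/20·145/324 = 1/8 ✓
b·Ac²: (-125/6468)·(-539/1200) + 9/20·215/1296 = 1/12 ✓
b·A²c: 9/20·5/54 = 1/24 ✓; 4 stages ⇒ order 4.

4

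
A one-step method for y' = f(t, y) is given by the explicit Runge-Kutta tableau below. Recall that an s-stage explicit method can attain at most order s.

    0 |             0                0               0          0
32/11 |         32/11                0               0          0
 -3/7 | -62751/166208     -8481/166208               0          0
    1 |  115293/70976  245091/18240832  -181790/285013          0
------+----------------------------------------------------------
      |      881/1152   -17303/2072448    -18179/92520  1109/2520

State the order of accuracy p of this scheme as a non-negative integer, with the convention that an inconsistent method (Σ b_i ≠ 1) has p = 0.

b = (881/1152, -17303/2072448, -18179/92520, 1109/2520)
c = (0, 32/11, -3/7, 1)
Ac = (0, 0, -771/5194, 693/2218)
Σ b_i: 881/1152·1 + (-17303/2072448)·1 + (-18179/92520)·1 + 1109/2520·1 = 1 ✓
b·c: (-17303/2072448)·32/11 + (-18179/92520)·(-3/7) + 1109/2520·1 = 1/2 ✓
b·c²: (-17303/2072448)·1024/121 + (-18179/92520)·9/49 + 1109/2520·1 = 1/3 ✓
b·Ac: (-18179/92520)·(-771/5194) + 1109/2520·693/2218 = 1/6 ✓
b·c³: (-17303/2072448)·32768/1331 + (-18179/92520)·(-27/343) + 1109/2520·1 = 1/4 ✓
b·(c∘Ac): (-18179/92520)·2313/36358 + 1109/2520·693/2218 = 1/8 ✓
b·Ac²: (-18179/92520)·(-12336/28567) + 1109/2520·(-42/12199) = 1/12 ✓
b·A²c: 1109/2520·105/1109 = 1/24 ✓; 4 stages ⇒ order 4.

4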